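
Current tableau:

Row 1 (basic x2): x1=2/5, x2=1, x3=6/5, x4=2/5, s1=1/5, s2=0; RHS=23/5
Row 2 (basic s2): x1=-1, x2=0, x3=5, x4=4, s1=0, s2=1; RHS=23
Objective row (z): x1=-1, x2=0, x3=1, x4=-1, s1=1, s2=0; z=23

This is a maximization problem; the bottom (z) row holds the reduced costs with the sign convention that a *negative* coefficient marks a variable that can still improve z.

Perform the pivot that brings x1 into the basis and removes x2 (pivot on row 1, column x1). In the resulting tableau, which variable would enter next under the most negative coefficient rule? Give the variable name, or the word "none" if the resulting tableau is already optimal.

none

Pivot element 2/5. New z-row = old z-row − (-1)·(row 1/(2/5)).
Updated z-row coefficients: x1: 0, x2: 5/2, x3: 4, x4: 0, s1: 3/2, s2: 0.
No coefficient is strictly negative; the tableau after this pivot is optimal.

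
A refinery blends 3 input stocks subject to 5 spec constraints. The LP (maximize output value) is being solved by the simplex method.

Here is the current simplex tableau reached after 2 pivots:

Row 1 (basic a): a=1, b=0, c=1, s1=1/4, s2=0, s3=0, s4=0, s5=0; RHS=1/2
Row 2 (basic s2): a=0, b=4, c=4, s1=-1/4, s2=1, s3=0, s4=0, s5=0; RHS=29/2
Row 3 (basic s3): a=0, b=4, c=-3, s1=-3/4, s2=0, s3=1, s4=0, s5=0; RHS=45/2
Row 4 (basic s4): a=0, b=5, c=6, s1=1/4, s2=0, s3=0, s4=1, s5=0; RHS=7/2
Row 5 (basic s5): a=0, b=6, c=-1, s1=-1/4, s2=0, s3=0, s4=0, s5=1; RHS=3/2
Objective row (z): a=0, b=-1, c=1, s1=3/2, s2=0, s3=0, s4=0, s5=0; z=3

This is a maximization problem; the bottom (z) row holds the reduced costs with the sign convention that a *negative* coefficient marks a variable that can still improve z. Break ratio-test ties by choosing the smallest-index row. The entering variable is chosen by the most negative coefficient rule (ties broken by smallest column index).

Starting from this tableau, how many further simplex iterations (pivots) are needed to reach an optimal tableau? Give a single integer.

1

pivot: b in, s5 out → z = 13/4
No improving column remains; optimal.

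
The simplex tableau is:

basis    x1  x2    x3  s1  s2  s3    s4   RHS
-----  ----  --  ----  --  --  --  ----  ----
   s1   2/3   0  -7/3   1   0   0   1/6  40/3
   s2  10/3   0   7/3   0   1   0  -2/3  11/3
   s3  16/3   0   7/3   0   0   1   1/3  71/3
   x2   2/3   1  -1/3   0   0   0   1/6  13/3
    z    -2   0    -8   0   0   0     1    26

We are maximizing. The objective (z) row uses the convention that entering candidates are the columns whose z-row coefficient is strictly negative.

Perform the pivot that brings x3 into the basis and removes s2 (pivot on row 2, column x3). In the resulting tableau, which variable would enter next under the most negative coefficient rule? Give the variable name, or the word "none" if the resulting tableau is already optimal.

Pivot element 7/3. New z-row = old z-row − (-8)·(row 2/(7/3)).
Updated z-row coefficients: x1: 66/7, x2: 0, x3: 0, s1: 0, s2: 24/7, s3: 0, s4: -9/7.
The most negative is -9/7 in column s4, so s4 would enter next.

s4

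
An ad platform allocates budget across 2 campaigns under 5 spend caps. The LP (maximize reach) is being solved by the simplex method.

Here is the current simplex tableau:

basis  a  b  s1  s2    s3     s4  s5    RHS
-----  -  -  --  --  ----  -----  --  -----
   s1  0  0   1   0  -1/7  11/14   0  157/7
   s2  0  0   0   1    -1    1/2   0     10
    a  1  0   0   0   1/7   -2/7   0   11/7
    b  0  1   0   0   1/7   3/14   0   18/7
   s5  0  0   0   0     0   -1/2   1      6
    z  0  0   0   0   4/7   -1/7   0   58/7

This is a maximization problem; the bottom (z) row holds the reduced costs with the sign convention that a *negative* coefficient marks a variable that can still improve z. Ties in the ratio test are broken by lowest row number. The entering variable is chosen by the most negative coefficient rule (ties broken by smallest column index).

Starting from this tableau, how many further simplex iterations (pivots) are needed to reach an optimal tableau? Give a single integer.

pivot: s4 in, b out → z = 10
No improving column remains; optimal.

1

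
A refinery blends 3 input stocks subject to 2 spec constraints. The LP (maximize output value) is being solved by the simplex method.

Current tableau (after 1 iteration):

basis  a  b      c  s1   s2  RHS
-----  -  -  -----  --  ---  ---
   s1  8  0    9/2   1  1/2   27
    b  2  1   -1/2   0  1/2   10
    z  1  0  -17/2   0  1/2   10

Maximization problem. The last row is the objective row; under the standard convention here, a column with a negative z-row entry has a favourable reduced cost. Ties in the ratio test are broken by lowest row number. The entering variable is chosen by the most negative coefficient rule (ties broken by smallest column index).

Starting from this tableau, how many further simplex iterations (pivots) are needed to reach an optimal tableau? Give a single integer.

pivot: c in, s1 out → z = 61
No improving column remains; optimal.

1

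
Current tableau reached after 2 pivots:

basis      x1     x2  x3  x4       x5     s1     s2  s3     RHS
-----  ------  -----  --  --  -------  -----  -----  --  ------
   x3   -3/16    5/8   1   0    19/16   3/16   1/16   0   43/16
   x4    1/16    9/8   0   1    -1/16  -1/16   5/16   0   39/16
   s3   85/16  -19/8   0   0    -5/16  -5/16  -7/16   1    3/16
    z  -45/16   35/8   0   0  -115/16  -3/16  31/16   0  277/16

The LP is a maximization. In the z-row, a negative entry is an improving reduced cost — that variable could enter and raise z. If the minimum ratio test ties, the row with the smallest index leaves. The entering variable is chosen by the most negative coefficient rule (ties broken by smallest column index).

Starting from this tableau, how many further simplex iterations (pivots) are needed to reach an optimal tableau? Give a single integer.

pivot: x5 in, x3 out → z = 638/19
pivot: x1 in, s3 out → z = 137/4
No improving column remains; optimal.

2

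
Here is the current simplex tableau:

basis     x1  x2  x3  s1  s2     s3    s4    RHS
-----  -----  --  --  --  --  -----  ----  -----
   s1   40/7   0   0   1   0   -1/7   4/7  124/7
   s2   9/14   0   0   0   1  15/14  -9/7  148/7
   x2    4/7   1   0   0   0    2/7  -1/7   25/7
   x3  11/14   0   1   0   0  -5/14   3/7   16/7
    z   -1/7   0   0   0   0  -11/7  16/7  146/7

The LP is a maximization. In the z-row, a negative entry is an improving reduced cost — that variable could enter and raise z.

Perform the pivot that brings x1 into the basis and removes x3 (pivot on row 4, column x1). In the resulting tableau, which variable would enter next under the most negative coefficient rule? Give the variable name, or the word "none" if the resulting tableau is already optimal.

s3

Pivot element 11/14. New z-row = old z-row − (-1/7)·(row 4/(11/14)).
Updated z-row coefficients: x1: 0, x2: 0, x3: 2/11, s1: 0, s2: 0, s3: -18/11, s4: 26/11.
The most negative is -18/11 in column s3, so s3 would enter next.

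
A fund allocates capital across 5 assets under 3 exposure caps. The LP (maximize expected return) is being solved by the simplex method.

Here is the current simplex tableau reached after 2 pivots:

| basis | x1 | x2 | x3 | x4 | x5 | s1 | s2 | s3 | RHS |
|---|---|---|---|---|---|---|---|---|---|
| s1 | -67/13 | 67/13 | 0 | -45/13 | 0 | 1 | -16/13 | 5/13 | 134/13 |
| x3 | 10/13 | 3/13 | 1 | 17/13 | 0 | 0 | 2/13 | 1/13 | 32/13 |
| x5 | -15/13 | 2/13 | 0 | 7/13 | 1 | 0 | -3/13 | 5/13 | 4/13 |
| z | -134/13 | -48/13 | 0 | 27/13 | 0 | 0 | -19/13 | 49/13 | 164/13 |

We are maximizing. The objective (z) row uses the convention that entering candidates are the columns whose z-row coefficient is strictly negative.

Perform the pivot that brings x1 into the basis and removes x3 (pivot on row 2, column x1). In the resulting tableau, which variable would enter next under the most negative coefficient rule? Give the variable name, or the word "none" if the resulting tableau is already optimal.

Pivot element 10/13. New z-row = old z-row − (-134/13)·(row 2/(10/13)).
Updated z-row coefficients: x1: 0, x2: -3/5, x3: 67/5, x4: 98/5, x5: 0, s1: 0, s2: 3/5, s3: 24/5.
The most negative is -3/5 in column x2, so x2 would enter next.

x2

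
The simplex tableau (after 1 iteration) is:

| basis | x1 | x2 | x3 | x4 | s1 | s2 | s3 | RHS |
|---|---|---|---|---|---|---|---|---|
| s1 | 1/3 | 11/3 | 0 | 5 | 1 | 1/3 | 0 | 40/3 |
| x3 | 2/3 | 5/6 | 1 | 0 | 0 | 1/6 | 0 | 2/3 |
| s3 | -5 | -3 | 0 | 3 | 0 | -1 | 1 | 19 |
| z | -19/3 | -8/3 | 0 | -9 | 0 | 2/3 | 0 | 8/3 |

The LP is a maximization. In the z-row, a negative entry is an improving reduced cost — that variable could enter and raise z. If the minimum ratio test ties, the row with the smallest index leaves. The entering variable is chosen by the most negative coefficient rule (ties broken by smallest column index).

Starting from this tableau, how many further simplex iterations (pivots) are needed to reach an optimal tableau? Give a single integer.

2

pivot: x4 in, s1 out → z = 80/3
pivot: x1 in, x3 out → z = 162/5
No improving column remains; optimal.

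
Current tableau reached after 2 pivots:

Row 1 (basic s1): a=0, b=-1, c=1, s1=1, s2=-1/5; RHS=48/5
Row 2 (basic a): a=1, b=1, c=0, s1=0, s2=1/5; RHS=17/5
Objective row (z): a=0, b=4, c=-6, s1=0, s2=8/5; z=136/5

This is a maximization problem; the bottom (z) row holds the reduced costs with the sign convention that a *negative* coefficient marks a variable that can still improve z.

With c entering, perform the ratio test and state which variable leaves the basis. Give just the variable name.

Ratios: row 1 (s1): (48/5)/1 = 48/5; row 2 (a): entry 0 ≤ 0, skip.
Minimum ratio 48/5 is in the s1 row, so s1 leaves.

s1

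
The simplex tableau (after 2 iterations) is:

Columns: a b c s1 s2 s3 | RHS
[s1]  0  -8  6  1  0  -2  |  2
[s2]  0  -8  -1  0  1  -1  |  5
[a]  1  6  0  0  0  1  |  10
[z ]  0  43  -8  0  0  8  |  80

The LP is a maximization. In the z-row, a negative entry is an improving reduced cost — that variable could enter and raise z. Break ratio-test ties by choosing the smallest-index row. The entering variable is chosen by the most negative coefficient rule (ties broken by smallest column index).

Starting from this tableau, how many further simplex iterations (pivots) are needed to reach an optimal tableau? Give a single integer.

pivot: c in, s1 out → z = 248/3
No improving column remains; optimal.

1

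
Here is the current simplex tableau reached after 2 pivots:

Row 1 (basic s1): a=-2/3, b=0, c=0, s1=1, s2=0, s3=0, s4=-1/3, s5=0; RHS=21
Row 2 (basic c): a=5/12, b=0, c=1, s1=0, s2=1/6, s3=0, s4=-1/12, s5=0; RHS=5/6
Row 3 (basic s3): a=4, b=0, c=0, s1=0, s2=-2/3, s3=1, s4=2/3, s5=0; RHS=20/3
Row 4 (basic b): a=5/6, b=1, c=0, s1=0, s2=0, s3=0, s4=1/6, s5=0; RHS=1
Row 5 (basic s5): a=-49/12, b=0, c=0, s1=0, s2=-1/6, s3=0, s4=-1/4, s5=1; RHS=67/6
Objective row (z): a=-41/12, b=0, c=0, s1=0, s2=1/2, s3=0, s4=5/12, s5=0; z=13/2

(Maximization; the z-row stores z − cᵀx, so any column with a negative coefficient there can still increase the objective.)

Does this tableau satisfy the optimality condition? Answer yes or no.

Column a has objective-row coefficient -41/12, which is negative; an improving pivot exists, so not yet optimal.

no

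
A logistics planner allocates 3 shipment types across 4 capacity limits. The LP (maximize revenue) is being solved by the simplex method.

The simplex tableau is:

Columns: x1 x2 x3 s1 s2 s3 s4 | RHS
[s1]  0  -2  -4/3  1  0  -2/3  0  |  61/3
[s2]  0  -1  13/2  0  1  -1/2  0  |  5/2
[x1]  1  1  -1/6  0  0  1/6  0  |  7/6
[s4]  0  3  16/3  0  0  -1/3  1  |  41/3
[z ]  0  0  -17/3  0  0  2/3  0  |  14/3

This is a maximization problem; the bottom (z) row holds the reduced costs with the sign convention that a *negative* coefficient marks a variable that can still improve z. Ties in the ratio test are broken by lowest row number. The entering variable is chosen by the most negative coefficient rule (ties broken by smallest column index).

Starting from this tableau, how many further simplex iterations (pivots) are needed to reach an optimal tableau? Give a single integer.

pivot: x3 in, s2 out → z = 89/13
pivot: x2 in, x1 out → z = 151/19
No improving column remains; optimal.

2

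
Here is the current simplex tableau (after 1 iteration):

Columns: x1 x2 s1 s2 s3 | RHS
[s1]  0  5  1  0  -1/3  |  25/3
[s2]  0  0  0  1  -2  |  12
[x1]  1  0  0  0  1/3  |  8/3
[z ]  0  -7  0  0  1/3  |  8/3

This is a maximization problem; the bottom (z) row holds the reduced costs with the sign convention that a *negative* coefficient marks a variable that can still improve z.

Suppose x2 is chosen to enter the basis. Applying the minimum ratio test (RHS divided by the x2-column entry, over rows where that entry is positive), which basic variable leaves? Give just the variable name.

s1

Ratios: row 1 (s1): (25/3)/5 = 5/3; row 2 (s2): entry 0 ≤ 0, skip; row 3 (x1): entry 0 ≤ 0, skip.
Minimum ratio 5/3 is in the s1 row, so s1 leaves.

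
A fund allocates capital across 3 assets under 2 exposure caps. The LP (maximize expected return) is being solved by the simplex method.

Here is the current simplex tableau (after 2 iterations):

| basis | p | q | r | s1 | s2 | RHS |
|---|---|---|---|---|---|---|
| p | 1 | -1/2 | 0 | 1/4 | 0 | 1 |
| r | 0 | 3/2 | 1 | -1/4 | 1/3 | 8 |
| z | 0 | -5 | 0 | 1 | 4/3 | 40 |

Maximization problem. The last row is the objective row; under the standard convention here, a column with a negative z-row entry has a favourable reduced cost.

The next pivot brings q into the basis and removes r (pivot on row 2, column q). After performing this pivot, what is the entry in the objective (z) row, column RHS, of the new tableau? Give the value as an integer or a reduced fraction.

200/3

Pivot element is row 2, column q: 3/2.
Normalize row 2: new (row 2, RHS) = 8/(3/2) = 16/3.
z-row ← z-row − (-5)·(new row 2): 40 − (-5)·(16/3) = 200/3.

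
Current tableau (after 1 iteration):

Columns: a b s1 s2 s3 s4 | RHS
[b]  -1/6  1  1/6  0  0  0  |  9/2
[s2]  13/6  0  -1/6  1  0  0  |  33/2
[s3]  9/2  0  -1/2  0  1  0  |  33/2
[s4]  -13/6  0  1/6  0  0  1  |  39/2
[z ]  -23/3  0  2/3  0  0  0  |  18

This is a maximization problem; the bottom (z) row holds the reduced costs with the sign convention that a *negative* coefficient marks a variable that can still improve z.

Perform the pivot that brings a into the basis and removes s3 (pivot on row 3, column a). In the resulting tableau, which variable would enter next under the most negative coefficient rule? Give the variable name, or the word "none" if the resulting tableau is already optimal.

s1

Pivot element 9/2. New z-row = old z-row − (-23/3)·(row 3/(9/2)).
Updated z-row coefficients: a: 0, b: 0, s1: -5/27, s2: 0, s3: 46/27, s4: 0.
The most negative is -5/27 in column s1, so s1 would enter next.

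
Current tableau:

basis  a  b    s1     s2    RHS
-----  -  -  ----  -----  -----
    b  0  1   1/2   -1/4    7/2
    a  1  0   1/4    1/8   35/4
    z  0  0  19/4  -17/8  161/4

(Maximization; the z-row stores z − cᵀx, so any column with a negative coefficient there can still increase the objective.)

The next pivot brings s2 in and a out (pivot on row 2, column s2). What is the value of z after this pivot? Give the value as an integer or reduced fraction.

Minimum ratio for s2: (35/4)/(1/8) = 70.
z changes by −(z-row coeff of s2)·ratio = −(-17/8)·70 = 595/4.
New z = 161/4 + (595/4) = 189.

189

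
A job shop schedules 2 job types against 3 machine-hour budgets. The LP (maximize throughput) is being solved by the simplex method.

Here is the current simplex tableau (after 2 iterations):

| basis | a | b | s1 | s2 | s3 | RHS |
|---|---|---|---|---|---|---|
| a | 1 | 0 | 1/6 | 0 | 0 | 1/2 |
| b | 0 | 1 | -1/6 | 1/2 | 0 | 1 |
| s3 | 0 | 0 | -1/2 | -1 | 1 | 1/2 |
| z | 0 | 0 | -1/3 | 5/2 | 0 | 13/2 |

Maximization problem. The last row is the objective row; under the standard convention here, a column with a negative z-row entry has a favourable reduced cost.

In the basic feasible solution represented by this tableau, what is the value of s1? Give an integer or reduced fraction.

s1 is nonbasic (not in the basis column), so its value in the current BFS is 0.

0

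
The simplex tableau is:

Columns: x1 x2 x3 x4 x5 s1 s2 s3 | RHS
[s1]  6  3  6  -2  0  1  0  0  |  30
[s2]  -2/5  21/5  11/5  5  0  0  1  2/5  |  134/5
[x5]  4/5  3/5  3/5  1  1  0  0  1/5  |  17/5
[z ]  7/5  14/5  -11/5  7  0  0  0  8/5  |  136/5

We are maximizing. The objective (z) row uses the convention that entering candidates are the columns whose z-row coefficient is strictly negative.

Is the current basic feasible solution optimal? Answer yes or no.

no

Column x3 has objective-row coefficient -11/5, which is negative; an improving pivot exists, so not yet optimal.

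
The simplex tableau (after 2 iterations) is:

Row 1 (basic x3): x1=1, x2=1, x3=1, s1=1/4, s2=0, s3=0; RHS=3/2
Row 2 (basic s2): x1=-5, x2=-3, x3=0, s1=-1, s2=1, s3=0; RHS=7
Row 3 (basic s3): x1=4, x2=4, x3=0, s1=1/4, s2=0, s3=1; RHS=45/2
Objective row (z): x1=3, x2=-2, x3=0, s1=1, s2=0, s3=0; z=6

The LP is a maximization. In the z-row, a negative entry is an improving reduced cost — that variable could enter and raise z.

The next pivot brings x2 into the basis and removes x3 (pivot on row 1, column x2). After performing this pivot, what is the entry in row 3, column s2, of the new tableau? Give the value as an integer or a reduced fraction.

0

Pivot element is row 1, column x2: 1.
Normalize row 1: new (row 1, s2) = 0/1 = 0.
row 3 ← row 3 − 4·(new row 1): 0 − 4·0 = 0.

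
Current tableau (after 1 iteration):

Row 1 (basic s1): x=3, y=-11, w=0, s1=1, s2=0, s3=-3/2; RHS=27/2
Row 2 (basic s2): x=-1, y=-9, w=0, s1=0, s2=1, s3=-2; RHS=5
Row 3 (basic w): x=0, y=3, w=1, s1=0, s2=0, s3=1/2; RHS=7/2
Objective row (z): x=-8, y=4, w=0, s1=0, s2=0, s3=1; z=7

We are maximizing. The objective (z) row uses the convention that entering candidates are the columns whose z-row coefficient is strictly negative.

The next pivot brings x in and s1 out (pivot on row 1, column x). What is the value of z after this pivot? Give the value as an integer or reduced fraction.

Minimum ratio for x: (27/2)/3 = 9/2.
z changes by −(z-row coeff of x)·ratio = −(-8)·(9/2) = 36.
New z = 7 + 36 = 43.

43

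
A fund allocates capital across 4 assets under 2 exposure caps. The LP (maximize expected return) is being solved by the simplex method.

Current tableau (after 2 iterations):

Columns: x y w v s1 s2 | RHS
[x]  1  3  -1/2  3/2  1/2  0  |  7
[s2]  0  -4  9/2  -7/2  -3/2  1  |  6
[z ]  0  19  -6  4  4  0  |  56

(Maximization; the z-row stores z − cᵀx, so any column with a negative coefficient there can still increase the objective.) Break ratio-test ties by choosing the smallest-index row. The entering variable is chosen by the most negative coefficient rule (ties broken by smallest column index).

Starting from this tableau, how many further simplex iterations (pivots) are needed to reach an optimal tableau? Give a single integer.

2

pivot: w in, s2 out → z = 64
pivot: v in, x out → z = 343/5
No improving column remains; optimal.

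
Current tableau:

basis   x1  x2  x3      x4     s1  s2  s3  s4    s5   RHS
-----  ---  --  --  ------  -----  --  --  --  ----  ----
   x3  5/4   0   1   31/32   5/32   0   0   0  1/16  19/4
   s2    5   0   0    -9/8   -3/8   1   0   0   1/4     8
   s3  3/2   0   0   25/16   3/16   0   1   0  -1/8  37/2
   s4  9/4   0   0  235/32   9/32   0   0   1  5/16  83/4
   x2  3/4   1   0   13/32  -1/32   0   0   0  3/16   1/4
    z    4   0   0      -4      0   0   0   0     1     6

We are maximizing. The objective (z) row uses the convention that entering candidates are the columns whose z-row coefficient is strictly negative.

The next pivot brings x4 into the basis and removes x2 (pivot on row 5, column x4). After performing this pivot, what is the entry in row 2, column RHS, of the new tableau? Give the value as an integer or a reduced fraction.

113/13

Pivot element is row 5, column x4: 13/32.
Normalize row 5: new (row 5, RHS) = (1/4)/(13/32) = 8/13.
row 2 ← row 2 − (-9/8)·(new row 5): 8 − (-9/8)·(8/13) = 113/13.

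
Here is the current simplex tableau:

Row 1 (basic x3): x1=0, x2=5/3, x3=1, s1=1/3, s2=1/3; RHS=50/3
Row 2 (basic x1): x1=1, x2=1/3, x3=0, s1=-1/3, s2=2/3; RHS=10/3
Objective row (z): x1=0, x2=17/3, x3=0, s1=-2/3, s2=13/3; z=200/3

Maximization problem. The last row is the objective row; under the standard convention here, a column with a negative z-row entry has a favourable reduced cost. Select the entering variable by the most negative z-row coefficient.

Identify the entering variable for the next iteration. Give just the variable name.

s1

Objective-row coefficients: x1: 0, x2: 17/3, x3: 0, s1: -2/3, s2: 13/3.
The most negative is -2/3 in column s1, so s1 enters.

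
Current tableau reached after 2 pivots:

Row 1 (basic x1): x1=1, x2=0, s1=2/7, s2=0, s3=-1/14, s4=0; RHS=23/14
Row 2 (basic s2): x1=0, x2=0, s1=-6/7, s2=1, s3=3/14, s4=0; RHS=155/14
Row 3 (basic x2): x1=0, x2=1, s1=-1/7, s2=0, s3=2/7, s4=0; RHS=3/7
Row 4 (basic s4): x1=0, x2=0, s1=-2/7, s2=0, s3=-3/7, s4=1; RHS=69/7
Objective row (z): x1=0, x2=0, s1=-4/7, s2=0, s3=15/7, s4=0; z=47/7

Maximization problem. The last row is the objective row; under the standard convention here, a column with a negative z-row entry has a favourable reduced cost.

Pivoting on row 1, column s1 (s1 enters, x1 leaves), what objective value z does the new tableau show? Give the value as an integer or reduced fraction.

10

Minimum ratio for s1: (23/14)/(2/7) = 23/4.
z changes by −(z-row coeff of s1)·ratio = −(-4/7)·(23/4) = 23/7.
New z = 47/7 + (23/7) = 10.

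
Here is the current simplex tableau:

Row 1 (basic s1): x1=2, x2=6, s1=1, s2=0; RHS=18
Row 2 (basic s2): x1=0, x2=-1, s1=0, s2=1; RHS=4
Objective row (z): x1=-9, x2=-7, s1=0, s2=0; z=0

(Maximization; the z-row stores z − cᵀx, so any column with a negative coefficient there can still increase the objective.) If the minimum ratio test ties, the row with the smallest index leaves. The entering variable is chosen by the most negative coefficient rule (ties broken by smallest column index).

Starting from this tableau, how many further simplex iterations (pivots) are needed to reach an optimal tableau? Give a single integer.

pivot: x1 in, s1 out → z = 81
No improving column remains; optimal.

1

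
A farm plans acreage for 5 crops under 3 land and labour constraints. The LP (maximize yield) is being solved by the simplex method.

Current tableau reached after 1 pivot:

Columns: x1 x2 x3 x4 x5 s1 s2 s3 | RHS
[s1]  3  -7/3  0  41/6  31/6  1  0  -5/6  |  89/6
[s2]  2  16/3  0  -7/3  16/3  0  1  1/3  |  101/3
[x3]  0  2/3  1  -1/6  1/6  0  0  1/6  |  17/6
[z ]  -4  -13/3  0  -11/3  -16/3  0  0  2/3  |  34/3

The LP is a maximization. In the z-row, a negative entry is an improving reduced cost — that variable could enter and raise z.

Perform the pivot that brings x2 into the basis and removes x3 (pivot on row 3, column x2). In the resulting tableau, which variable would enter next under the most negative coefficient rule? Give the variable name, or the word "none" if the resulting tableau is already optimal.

x4

Pivot element 2/3. New z-row = old z-row − (-13/3)·(row 3/(2/3)).
Updated z-row coefficients: x1: -4, x2: 0, x3: 13/2, x4: -19/4, x5: -17/4, s1: 0, s2: 0, s3: 7/4.
The most negative is -19/4 in column x4, so x4 would enter next.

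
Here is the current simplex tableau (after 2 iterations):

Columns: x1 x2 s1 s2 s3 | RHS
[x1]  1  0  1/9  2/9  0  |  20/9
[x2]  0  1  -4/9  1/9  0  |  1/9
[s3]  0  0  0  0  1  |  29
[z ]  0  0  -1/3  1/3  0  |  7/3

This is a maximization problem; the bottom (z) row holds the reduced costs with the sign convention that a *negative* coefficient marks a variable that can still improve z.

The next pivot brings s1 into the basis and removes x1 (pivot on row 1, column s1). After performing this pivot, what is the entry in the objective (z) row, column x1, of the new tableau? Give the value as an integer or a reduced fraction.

Pivot element is row 1, column s1: 1/9.
Normalize row 1: new (row 1, x1) = 1/(1/9) = 9.
z-row ← z-row − (-1/3)·(new row 1): 0 − (-1/3)·9 = 3.

3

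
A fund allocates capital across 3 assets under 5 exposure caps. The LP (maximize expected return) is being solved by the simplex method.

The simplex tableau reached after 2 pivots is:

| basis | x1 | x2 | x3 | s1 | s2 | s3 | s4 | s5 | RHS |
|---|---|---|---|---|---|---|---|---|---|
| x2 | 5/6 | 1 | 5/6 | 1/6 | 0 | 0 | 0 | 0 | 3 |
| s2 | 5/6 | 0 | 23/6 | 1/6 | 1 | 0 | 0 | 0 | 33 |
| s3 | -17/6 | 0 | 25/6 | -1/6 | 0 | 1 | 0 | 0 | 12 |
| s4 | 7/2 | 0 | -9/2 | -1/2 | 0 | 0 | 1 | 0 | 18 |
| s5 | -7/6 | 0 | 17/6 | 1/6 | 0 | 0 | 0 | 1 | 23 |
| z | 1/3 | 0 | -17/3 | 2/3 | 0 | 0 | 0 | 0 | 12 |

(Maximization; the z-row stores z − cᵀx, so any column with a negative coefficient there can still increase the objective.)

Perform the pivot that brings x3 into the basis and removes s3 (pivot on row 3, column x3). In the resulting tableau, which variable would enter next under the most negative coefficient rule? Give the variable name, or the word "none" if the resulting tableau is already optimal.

x1

Pivot element 25/6. New z-row = old z-row − (-17/3)·(row 3/(25/6)).
Updated z-row coefficients: x1: -88/25, x2: 0, x3: 0, s1: 11/25, s2: 0, s3: 34/25, s4: 0, s5: 0.
The most negative is -88/25 in column x1, so x1 would enter next.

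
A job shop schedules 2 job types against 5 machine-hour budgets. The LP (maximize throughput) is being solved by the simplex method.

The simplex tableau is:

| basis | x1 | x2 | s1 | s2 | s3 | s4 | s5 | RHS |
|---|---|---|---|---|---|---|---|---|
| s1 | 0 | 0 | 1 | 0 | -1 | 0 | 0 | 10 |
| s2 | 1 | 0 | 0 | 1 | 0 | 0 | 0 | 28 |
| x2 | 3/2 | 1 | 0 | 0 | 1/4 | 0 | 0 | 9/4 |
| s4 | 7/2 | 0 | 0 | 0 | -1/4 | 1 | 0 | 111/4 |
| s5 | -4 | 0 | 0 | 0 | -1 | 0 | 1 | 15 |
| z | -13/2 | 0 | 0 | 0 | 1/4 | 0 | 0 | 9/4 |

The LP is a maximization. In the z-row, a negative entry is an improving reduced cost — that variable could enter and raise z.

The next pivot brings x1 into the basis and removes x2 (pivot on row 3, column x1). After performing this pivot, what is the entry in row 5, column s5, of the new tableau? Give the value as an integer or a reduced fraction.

1

Pivot element is row 3, column x1: 3/2.
Normalize row 3: new (row 3, s5) = 0/(3/2) = 0.
row 5 ← row 5 − (-4)·(new row 3): 1 − (-4)·0 = 1.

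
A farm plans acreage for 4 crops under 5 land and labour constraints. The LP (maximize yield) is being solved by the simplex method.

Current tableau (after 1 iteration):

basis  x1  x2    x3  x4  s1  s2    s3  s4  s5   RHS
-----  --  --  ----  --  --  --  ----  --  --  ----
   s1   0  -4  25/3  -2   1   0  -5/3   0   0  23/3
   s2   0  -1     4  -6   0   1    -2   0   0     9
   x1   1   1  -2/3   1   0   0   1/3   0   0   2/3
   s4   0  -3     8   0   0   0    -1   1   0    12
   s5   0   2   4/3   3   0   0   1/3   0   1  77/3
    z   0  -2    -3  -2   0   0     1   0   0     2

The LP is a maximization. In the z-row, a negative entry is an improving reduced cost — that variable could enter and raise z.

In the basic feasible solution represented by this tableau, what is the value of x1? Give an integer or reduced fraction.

x1 is basic (row 3); its value is the RHS of that row: 2/3.

2/3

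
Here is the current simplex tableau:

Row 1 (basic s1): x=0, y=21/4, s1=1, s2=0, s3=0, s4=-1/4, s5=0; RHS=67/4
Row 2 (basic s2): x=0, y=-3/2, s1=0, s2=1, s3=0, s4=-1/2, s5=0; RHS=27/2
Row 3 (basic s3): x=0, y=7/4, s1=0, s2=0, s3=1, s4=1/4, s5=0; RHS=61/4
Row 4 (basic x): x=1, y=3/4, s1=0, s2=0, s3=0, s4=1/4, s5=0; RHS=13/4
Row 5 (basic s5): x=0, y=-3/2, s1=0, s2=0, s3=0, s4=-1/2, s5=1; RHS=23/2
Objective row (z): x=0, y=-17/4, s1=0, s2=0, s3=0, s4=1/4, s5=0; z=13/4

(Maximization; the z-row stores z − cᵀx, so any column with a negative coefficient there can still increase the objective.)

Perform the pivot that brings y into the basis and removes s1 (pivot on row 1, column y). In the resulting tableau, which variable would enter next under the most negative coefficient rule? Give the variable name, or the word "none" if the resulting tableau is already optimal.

Pivot element 21/4. New z-row = old z-row − (-17/4)·(row 1/(21/4)).
Updated z-row coefficients: x: 0, y: 0, s1: 17/21, s2: 0, s3: 0, s4: 1/21, s5: 0.
No coefficient is strictly negative; the tableau after this pivot is optimal.

none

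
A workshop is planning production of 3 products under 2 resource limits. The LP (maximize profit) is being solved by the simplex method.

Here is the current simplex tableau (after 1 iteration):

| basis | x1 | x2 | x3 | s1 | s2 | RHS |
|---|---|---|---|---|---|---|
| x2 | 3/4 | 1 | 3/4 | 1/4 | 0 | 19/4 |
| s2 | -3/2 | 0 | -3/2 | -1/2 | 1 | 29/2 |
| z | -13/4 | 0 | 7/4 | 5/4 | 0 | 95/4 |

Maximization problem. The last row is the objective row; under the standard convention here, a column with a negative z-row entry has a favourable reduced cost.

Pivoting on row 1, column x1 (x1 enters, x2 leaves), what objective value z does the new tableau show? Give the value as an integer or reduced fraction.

133/3

Minimum ratio for x1: (19/4)/(3/4) = 19/3.
z changes by −(z-row coeff of x1)·ratio = −(-13/4)·(19/3) = 247/12.
New z = 95/4 + (247/12) = 133/3.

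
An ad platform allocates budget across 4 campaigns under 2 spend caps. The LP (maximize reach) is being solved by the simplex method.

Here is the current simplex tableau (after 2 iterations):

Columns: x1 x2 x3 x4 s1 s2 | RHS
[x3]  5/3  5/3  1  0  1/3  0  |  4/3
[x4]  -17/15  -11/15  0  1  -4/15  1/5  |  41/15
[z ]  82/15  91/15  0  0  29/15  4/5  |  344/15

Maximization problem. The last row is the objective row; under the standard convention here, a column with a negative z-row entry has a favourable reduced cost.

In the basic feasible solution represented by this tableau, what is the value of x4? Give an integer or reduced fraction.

41/15

x4 is basic (row 2); its value is the RHS of that row: 41/15.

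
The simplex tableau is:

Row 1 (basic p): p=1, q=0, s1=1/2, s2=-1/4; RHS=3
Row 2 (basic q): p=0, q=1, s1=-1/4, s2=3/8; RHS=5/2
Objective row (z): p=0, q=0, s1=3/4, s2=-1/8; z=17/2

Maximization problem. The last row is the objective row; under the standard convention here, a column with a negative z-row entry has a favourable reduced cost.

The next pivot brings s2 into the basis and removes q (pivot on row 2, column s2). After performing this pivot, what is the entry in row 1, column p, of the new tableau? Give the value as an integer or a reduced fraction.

1

Pivot element is row 2, column s2: 3/8.
Normalize row 2: new (row 2, p) = 0/(3/8) = 0.
row 1 ← row 1 − (-1/4)·(new row 2): 1 − (-1/4)·0 = 1.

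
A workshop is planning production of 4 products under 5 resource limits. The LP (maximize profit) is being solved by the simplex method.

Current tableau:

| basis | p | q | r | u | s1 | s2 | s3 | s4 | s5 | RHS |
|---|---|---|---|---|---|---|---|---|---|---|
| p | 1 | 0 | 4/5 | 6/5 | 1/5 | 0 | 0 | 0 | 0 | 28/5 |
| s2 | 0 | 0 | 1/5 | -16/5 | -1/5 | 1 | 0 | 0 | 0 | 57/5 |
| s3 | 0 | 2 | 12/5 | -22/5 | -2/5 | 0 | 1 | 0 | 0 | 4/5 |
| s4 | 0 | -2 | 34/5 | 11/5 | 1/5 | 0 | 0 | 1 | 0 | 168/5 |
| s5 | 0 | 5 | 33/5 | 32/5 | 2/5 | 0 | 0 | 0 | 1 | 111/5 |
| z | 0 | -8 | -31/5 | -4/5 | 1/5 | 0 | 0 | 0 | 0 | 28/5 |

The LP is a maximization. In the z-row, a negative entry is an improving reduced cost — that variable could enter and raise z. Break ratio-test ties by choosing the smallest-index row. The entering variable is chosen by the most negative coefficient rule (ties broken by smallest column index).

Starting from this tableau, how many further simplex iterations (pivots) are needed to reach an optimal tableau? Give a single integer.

2

pivot: q in, s3 out → z = 44/5
pivot: u in, s5 out → z = 2624/87
No improving column remains; optimal.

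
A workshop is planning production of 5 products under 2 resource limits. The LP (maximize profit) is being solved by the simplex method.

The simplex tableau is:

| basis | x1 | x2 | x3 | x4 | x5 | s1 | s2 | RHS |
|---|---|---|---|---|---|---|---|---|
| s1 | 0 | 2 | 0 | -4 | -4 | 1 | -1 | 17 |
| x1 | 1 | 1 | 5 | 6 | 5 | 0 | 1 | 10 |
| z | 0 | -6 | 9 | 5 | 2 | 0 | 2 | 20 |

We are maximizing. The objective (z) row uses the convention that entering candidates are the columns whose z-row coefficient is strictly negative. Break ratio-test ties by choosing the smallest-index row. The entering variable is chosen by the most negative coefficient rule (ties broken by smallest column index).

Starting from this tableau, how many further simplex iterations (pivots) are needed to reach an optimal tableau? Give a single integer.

pivot: x2 in, s1 out → z = 71
pivot: x5 in, x1 out → z = 512/7
No improving column remains; optimal.

2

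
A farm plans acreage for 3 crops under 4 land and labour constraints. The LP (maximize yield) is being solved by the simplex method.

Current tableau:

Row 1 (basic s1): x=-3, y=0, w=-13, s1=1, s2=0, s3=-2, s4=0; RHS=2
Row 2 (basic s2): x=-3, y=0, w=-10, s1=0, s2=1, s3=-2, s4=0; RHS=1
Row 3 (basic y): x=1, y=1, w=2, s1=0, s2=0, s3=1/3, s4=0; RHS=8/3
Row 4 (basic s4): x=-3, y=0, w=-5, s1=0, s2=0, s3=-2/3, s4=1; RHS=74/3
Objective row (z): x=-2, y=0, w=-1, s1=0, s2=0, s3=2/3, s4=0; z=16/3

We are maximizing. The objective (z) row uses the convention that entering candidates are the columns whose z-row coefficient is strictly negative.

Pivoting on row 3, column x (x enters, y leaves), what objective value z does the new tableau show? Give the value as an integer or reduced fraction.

Minimum ratio for x: (8/3)/1 = 8/3.
z changes by −(z-row coeff of x)·ratio = −(-2)·(8/3) = 16/3.
New z = 16/3 + (16/3) = 32/3.

32/3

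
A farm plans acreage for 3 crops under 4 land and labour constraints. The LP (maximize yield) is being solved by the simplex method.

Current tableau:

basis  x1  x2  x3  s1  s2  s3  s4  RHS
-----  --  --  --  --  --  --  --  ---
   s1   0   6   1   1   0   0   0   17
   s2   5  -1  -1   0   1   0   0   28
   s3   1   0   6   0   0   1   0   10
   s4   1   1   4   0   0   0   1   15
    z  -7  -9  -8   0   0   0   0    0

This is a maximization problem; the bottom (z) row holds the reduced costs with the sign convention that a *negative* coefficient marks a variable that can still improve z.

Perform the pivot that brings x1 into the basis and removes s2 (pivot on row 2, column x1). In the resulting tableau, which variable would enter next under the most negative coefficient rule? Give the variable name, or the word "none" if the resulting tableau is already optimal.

x2

Pivot element 5. New z-row = old z-row − (-7)·(row 2/5).
Updated z-row coefficients: x1: 0, x2: -52/5, x3: -47/5, s1: 0, s2: 7/5, s3: 0, s4: 0.
The most negative is -52/5 in column x2, so x2 would enter next.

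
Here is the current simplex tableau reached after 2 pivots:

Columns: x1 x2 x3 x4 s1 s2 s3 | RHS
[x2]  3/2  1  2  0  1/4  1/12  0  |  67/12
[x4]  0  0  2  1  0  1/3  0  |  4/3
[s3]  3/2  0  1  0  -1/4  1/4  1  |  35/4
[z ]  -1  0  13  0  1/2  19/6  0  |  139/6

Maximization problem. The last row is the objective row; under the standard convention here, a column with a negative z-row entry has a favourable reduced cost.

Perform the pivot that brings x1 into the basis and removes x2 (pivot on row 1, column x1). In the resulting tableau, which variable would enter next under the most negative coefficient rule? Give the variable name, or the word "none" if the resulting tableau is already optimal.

Pivot element 3/2. New z-row = old z-row − (-1)·(row 1/(3/2)).
Updated z-row coefficients: x1: 0, x2: 2/3, x3: 43/3, x4: 0, s1: 2/3, s2: 29/9, s3: 0.
No coefficient is strictly negative; the tableau after this pivot is optimal.

none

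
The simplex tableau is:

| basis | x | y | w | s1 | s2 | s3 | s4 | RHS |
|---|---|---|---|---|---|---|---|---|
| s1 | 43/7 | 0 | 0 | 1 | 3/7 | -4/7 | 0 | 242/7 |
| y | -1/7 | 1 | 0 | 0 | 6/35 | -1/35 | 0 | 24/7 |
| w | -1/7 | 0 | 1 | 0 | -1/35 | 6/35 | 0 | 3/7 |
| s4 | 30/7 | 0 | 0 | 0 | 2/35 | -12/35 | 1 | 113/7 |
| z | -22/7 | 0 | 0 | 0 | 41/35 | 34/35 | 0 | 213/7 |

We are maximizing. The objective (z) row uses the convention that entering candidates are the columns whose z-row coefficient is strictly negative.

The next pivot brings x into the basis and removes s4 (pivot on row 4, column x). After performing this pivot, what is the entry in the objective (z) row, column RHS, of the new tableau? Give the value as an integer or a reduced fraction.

634/15

Pivot element is row 4, column x: 30/7.
Normalize row 4: new (row 4, RHS) = (113/7)/(30/7) = 113/30.
z-row ← z-row − (-22/7)·(new row 4): 213/7 − (-22/7)·(113/30) = 634/15.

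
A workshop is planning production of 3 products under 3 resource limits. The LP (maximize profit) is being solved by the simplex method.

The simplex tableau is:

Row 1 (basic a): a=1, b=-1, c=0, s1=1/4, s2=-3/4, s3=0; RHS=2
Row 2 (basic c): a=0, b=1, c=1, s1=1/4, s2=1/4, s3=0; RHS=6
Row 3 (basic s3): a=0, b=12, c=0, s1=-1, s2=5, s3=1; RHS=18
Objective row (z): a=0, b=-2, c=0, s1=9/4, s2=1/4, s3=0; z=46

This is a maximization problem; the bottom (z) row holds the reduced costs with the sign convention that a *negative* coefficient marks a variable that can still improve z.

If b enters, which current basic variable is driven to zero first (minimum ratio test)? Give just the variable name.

Ratios: row 1 (a): entry -1 ≤ 0, skip; row 2 (c): 6/1 = 6; row 3 (s3): 18/12 = 3/2.
Minimum ratio 3/2 is in the s3 row, so s3 leaves.

s3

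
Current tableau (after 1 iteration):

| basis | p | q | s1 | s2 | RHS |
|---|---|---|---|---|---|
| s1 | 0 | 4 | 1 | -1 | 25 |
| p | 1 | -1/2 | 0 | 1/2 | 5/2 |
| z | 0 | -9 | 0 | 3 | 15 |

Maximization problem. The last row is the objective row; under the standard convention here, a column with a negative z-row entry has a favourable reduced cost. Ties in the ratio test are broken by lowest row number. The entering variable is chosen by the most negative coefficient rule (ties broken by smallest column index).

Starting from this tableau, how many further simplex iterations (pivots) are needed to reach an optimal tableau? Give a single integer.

pivot: q in, s1 out → z = 285/4
No improving column remains; optimal.

1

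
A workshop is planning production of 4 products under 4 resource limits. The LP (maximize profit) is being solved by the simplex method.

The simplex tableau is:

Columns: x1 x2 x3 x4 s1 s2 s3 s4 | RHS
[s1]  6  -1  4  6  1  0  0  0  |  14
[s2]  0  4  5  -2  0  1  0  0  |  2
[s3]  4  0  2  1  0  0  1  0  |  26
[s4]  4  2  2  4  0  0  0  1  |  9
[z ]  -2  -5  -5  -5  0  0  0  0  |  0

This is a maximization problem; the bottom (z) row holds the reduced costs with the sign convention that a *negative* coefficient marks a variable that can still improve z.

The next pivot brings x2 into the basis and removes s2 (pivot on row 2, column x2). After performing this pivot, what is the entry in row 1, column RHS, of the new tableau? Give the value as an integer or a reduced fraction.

Pivot element is row 2, column x2: 4.
Normalize row 2: new (row 2, RHS) = 2/4 = 1/2.
row 1 ← row 1 − (-1)·(new row 2): 14 − (-1)·(1/2) = 29/2.

29/2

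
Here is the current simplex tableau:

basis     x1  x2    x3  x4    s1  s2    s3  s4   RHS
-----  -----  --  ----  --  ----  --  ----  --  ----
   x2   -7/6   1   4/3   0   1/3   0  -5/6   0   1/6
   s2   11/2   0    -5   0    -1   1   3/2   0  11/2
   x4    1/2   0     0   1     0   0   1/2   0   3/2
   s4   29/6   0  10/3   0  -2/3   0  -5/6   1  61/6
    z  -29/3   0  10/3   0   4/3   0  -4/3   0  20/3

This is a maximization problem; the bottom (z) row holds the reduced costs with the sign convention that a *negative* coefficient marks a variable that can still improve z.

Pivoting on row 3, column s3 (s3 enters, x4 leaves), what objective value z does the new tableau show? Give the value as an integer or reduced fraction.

32/3

Minimum ratio for s3: (3/2)/(1/2) = 3.
z changes by −(z-row coeff of s3)·ratio = −(-4/3)·3 = 4.
New z = 20/3 + 4 = 32/3.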